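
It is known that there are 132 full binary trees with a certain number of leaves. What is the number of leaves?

Full binary trees with L leaves are counted by C_{L−1}. The Catalan number equal to 132 is C_6.
So the index is 6, and the number of leaves is 6 + 1 = 7.

7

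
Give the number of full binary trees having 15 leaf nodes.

A full binary tree with L leaves has L−1 internal nodes and is counted by C_{L−1}; L = 15 gives C_14.
C_14 = C_13 · 2(2·13+1)/(13+2) = 742900 · 54/15 = 2674440.

2674440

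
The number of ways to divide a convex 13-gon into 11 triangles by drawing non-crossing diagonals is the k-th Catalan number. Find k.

A convex 13-gon is triangulated into 11 triangles, and the number of such triangulations is the Catalan number C_{13−2} = C_11.

11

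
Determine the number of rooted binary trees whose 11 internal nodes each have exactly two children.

The number of full binary trees on 11 internal nodes is the Catalan number C_11.
C_11 = C(22,11)/12 = 705432/12 = 58786.

58786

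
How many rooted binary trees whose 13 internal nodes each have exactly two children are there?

The number of full binary trees on 13 internal nodes is the Catalan number C_13.
C_13 = C(26,13)/14 = 10400600/14 = 742900.

742900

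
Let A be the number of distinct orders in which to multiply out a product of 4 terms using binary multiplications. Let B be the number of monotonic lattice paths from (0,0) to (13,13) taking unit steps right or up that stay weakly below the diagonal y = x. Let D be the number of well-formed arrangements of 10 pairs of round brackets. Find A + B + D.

Ways to associate a product of 4 factors correspond to binary trees on 4 leaves, so the count is C_3. So A = C_3 = 5.
Monotone paths in an n×n grid that stay weakly below the diagonal are counted by C_n; here n = 13. So B = C_13 = 742900.
A balanced arrangement of 10 bracket pairs is a Dyck word of semilength 10, so the count is C_10. So D = C_10 = 16796.
A + B + D = 5 + 742900 + 16796 = 759701.

759701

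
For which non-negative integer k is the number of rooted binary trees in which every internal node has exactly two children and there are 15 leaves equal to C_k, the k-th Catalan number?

14

Full binary trees with 15 leaves have 15−1 = 14 internal nodes, so there are C_14 of them.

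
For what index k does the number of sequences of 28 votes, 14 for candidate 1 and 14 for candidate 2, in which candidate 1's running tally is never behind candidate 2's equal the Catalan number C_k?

14

Ballot sequences with n votes each where one side never trails are Dyck words, counted by C_n; here n = 14.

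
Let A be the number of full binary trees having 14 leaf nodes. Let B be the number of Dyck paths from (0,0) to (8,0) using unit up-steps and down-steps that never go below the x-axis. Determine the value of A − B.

742886

Full binary trees with 14 leaves have 14−1 = 13 internal nodes, so there are C_13 of them. So A = C_13 = 742900.
Paths of 4 up- and 4 down-steps that never dip below the axis are Dyck paths; their count is C_4. So B = C_4 = 14.
A − B = 742900 − 14 = 742886.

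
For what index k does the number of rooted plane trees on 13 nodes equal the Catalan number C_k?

12

A rooted plane tree on 13 nodes has 12 edges, and such trees are counted by C_12.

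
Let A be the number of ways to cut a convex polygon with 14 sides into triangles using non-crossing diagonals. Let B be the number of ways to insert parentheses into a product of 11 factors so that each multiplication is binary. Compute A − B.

191216

The number of triangulations of a 14-gon is the Catalan number C_12 (index = sides − 2). So A = C_12 = 208012.
Ways to associate a product of 11 factors correspond to binary trees on 11 leaves, so the count is C_10. So B = C_10 = 16796.
A − B = 208012 − 16796 = 191216.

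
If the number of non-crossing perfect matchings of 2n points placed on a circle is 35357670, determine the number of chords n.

Non-crossing pairings of 2n points on a circle are counted by C_n; 35357670 = C_16.

16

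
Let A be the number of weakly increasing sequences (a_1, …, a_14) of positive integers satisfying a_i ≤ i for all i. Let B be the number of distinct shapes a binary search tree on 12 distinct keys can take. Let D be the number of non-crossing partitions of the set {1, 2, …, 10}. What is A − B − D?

Such sub-staircase sequences of length n are counted by C_n; here n = 14. So A = C_14 = 2674440.
There are C_n binary search tree shapes on n keys; with n = 12 that is C_12. So B = C_12 = 208012.
The non-crossing partitions of [10] form a lattice of size C_10. So D = C_10 = 16796.
A − B − D = 2674440 − 208012 − 16796 = 2449632.

2449632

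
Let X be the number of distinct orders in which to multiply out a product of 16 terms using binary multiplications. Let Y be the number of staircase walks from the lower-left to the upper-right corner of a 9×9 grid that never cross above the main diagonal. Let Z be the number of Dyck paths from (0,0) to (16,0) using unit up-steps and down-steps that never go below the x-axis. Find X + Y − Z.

Parenthesizations of m factors correspond to full binary trees with m leaves, counted by C_{m−1}; m = 16 gives C_15. So X = C_15 = 9694845.
Monotone paths in an n×n grid that stay weakly below the diagonal are counted by C_n; here n = 9. So Y = C_9 = 4862.
Dyck paths of semilength n (length 2n) are counted by C_n; here n = 8. So Z = C_8 = 1430.
X + Y − Z = 9694845 + 4862 − 1430 = 9698277.

9698277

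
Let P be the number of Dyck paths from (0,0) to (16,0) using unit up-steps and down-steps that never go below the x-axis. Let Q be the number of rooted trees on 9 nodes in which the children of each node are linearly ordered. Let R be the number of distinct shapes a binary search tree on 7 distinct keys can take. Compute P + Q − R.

A Dyck path with 8 up-steps and 8 down-steps has semilength 8, so there are C_8 of them. So P = C_8 = 1430.
Rooted ordered (plane) trees on m nodes have m−1 edges and are counted by C_{m−1}; m = 9 gives C_8. So Q = C_8 = 1430.
There are C_n binary search tree shapes on n keys; with n = 7 that is C_7. So R = C_7 = 429.
P + Q − R = 1430 + 1430 − 429 = 2431.

2431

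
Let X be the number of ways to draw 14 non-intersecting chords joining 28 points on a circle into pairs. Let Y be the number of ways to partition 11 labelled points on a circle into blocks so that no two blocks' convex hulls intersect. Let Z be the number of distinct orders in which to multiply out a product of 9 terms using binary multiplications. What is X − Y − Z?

Non-crossing perfect matchings of 2n points on a circle are counted by C_n; with 28 points, n = 14. So X = C_14 = 2674440.
Non-crossing partitions of an n-element set are counted by C_n; here n = 11. So Y = C_11 = 58786.
Ways to associate a product of 9 factors correspond to binary trees on 9 leaves, so the count is C_8. So Z = C_8 = 1430.
X − Y − Z = 2674440 − 58786 − 1430 = 2614224.

2614224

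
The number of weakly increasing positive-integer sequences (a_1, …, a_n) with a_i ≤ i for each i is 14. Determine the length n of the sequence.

Such sub-staircase sequences of length n are counted by C_n. The Catalan number equal to 14 is C_4.

4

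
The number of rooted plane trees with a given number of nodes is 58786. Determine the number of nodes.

12

Rooted ordered trees on m nodes are counted by C_{m−1}. The Catalan number equal to 58786 is C_11.
So the index is 11, and the number of nodes is 11 + 1 = 12.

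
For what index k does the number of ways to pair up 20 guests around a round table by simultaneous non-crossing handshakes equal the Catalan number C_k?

10

Non-crossing handshake pairings of 2n people are counted by C_n; 20 people gives n = 10.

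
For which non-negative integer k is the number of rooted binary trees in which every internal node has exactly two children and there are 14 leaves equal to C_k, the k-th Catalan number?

Full binary trees with 14 leaves have 14−1 = 13 internal nodes, so there are C_13 of them.

13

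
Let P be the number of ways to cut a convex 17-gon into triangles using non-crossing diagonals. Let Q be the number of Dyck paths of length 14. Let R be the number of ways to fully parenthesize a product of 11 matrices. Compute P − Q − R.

9677620

The number of triangulations of a 17-gon is the Catalan number C_15 (index = sides − 2). So P = C_15 = 9694845.
A Dyck path with 7 up-steps and 7 down-steps has semilength 7, so there are C_7 of them. So Q = C_7 = 429.
Ways to associate a product of 11 factors correspond to binary trees on 11 leaves, so the count is C_10. So R = C_10 = 16796.
P − Q − R = 9694845 − 429 − 16796 = 9677620.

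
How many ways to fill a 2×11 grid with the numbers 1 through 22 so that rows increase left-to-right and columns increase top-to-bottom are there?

58786

Standard Young tableaux of shape 2×n are counted by C_n; here n = 11.
C_11 = C(22,11)/12 = 705432/12 = 58786.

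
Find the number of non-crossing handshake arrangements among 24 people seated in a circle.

208012

With 24 = 2·12 people, non-crossing handshake pairings are non-crossing perfect matchings on a circle, counted by C_12.
C_12 = 208012.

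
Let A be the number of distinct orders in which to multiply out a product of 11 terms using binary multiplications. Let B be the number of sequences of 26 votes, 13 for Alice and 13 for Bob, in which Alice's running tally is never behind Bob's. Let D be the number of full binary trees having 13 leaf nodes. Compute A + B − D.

Parenthesizations of m factors correspond to full binary trees with m leaves, counted by C_{m−1}; m = 11 gives C_10. So A = C_10 = 16796.
Ballot sequences with n votes each where one side never trails are Dyck words, counted by C_n; here n = 13. So B = C_13 = 742900.
A full binary tree with L leaves has L−1 internal nodes and is counted by C_{L−1}; L = 13 gives C_12. So D = C_12 = 208012.
A + B − D = 16796 + 742900 − 208012 = 551684.

551684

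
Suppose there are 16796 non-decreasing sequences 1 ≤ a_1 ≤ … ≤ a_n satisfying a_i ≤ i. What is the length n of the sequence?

10

Such sub-staircase sequences of length n are counted by C_n; 16796 = C_10.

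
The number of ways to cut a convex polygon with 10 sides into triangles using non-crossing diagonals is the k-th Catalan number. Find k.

8

Triangulations of a convex m-gon are counted by C_{m−2}; with m = 10 this is C_8.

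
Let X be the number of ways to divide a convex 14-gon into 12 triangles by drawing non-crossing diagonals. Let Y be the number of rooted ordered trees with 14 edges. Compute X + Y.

2882452

A convex 14-gon is triangulated into 12 triangles, and the number of such triangulations is the Catalan number C_{14−2} = C_12. So X = C_12 = 208012.
A rooted plane tree with 14 edges has 15 nodes, and the count is C_14. So Y = C_14 = 2674440.
X + Y = 208012 + 2674440 = 2882452.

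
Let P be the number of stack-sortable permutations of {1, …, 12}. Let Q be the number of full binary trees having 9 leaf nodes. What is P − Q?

Stack-sortable permutations are exactly the 231-avoiding ones, counted by C_n; here n = 12. So P = C_12 = 208012.
A full binary tree with L leaves has L−1 internal nodes and is counted by C_{L−1}; L = 9 gives C_8. So Q = C_8 = 1430.
P − Q = 208012 − 1430 = 206582.

206582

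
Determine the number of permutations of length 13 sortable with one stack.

742900

Stack-sortable permutations are exactly the 231-avoiding ones, counted by C_n; here n = 13.
C_13 = C(26,13)/14 = 10400600/14 = 742900.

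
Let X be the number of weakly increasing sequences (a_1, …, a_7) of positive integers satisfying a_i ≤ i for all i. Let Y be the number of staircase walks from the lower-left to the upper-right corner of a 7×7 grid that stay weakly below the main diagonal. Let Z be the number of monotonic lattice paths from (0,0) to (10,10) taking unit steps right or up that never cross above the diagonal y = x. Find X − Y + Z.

Such sub-staircase sequences of length n are counted by C_n; here n = 7. So X = C_7 = 429.
Sub-diagonal monotone paths from (0,0) to (7,7) biject with Dyck paths of semilength 7, giving C_7. So Y = C_7 = 429.
Monotone paths in an n×n grid that stay weakly below the diagonal are counted by C_n; here n = 10. So Z = C_10 = 16796.
X − Y + Z = 429 − 429 + 16796 = 16796.

16796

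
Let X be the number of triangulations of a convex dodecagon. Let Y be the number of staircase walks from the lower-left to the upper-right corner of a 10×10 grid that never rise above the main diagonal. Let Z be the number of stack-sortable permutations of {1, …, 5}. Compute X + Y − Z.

Triangulations of a convex m-gon are counted by C_{m−2}; with m = 12 this is C_10. So X = C_10 = 16796.
Sub-diagonal monotone paths from (0,0) to (10,10) biject with Dyck paths of semilength 10, giving C_10. So Y = C_10 = 16796.
By Knuth's characterisation, the stack-sortable permutations of length 5 are the 231-avoiders, numbering C_5. So Z = C_5 = 42.
X + Y − Z = 16796 + 16796 − 42 = 33550.

33550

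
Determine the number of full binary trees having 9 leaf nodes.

A full binary tree with L leaves has L−1 internal nodes and is counted by C_{L−1}; L = 9 gives C_8.
C_8 = C(16,8)/9 = 12870/9 = 1430.

1430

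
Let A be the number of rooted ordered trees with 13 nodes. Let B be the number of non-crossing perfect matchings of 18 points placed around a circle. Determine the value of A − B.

203150

Rooted ordered (plane) trees on m nodes have m−1 edges and are counted by C_{m−1}; m = 13 gives C_12. So A = C_12 = 208012.
Non-crossing perfect matchings of 2n points on a circle are counted by C_n; with 18 points, n = 9. So B = C_9 = 4862.
A − B = 208012 − 4862 = 203150.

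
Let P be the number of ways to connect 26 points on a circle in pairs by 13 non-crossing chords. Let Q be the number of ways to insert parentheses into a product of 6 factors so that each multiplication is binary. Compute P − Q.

742858

Non-crossing perfect matchings of 2n points on a circle are counted by C_n; with 26 points, n = 13. So P = C_13 = 742900.
Bracketing 6 factors into binary products is counted by C_{6−1} = C_5. So Q = C_5 = 42.
P − Q = 742900 − 42 = 742858.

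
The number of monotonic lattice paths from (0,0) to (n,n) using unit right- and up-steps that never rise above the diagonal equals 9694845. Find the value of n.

15

Such diagonal-avoiding paths in an n×n grid are counted by C_n. Since C_15 = 9694845, the index is 15.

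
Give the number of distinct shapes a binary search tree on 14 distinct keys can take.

There are C_n binary search tree shapes on n keys; with n = 14 that is C_14.
C_14 = C_13 · 2(2·13+1)/(13+2) = 742900 · 54/15 = 2674440.

2674440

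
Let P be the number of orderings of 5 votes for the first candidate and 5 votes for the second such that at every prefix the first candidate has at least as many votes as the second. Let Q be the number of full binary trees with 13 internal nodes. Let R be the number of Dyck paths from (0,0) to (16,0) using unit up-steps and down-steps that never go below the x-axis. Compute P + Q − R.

Ballot sequences with n votes each where one side never trails are Dyck words, counted by C_n; here n = 5. So P = C_5 = 42.
Full binary trees with n internal nodes are counted by C_n; here n = 13. So Q = C_13 = 742900.
Dyck paths of semilength n (length 2n) are counted by C_n; here n = 8. So R = C_8 = 1430.
P + Q − R = 42 + 742900 − 1430 = 741512.

741512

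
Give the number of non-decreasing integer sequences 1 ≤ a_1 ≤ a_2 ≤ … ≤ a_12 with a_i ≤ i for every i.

Weakly increasing sequences with a_i ≤ i biject with Dyck paths of semilength 12, so there are C_12.
C_12 = C_11 · 2(2·11+1)/(11+2) = 58786 · 46/13 = 208012.

208012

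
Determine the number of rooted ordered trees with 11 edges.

58786

A rooted plane tree with 11 edges has 12 nodes, and the count is C_11.
C_11 = C_10 · 2(2·10+1)/(10+2) = 16796 · 42/12 = 58786.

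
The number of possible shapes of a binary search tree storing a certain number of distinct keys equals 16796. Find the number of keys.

Binary search tree shapes on n keys are counted by C_n. The Catalan number equal to 16796 is C_10.

10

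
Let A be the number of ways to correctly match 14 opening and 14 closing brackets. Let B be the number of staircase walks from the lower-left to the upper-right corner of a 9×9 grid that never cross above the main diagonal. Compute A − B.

A balanced arrangement of 14 bracket pairs is a Dyck word of semilength 14, so the count is C_14. So A = C_14 = 2674440.
Monotone paths in an n×n grid that stay weakly below the diagonal are counted by C_n; here n = 9. So B = C_9 = 4862.
A − B = 2674440 − 4862 = 2669578.

2669578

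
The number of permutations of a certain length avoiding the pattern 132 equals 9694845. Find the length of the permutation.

15

Permutations of [n] avoiding a fixed length-3 pattern are counted by C_n, and C_15 = 9694845.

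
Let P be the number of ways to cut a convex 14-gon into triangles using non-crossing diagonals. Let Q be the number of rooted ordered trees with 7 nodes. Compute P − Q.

207880

A convex 14-gon is triangulated into 12 triangles, and the number of such triangulations is the Catalan number C_{14−2} = C_12. So P = C_12 = 208012.
Rooted ordered (plane) trees on m nodes have m−1 edges and are counted by C_{m−1}; m = 7 gives C_6. So Q = C_6 = 132.
P − Q = 208012 − 132 = 207880.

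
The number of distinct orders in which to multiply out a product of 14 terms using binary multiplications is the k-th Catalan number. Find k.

13

Ways to associate a product of 14 factors correspond to binary trees on 14 leaves, so the count is C_13.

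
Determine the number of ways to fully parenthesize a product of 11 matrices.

16796

Parenthesizations of m factors correspond to full binary trees with m leaves, counted by C_{m−1}; m = 11 gives C_10.
C_10 = C(20,10)/11 = 184756/11 = 16796.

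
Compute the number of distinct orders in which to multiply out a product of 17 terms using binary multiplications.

35357670

Bracketing 17 factors into binary products is counted by C_{17−1} = C_16.
C_16 = C_15 · 2(2·15+1)/(15+2) = 9694845 · 62/17 = 35357670.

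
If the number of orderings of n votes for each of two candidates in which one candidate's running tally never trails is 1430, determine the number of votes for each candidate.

8

Such ballot sequences with n votes each are counted by C_n. Since C_8 = 1430, the index is 8.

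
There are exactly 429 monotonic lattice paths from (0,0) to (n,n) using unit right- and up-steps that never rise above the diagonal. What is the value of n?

Such diagonal-avoiding paths in an n×n grid are counted by C_n. The Catalan number equal to 429 is C_7.

7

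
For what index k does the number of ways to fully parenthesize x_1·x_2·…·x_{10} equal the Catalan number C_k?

9

Ways to associate a product of 10 factors correspond to binary trees on 10 leaves, so the count is C_9.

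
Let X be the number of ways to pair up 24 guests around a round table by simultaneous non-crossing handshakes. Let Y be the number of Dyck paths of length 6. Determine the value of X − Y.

With 24 = 2·12 people, non-crossing handshake pairings are non-crossing perfect matchings on a circle, counted by C_12. So X = C_12 = 208012.
A Dyck path with 3 up-steps and 3 down-steps has semilength 3, so there are C_3 of them. So Y = C_3 = 5.
X − Y = 208012 − 5 = 208007.

208007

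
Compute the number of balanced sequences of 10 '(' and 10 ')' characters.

16796

Balanced strings of n pairs of brackets are counted by C_n; here n = 10.
C_10 = C(20,10)/11 = 184756/11 = 16796.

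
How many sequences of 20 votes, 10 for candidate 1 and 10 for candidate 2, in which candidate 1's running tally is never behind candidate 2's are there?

Ballot sequences with n votes each where one side never trails are Dyck words, counted by C_n; here n = 10.
C_10 = C_9 · 2(2·9+1)/(9+2) = 4862 · 38/11 = 16796.

16796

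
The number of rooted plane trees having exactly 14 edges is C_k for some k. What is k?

Rooted ordered trees with n edges are counted by C_n; here n = 14.

14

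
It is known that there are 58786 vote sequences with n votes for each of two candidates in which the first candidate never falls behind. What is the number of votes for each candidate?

11

Such ballot sequences with n votes each are counted by C_n, and C_11 = 58786.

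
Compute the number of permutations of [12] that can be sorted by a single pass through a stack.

Stack-sortable permutations are exactly the 231-avoiding ones, counted by C_n; here n = 12.
C_12 = 208012.

208012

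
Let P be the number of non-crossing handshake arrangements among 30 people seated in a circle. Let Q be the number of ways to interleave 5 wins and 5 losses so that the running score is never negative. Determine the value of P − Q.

With 30 = 2·15 people, non-crossing handshake pairings are non-crossing perfect matchings on a circle, counted by C_15. So P = C_15 = 9694845.
Ballot sequences with n votes each where one side never trails are Dyck words, counted by C_n; here n = 5. So Q = C_5 = 42.
P − Q = 9694845 − 42 = 9694803.

9694803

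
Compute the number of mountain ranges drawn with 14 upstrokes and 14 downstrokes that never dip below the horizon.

2674440

Dyck paths of semilength n (length 2n) are counted by C_n; here n = 14.
C_14 = C(28,14)/15 = 40116600/15 = 2674440.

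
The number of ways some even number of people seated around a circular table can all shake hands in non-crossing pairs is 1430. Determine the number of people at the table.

Non-crossing handshake pairings of 2n people are counted by C_n; 1430 = C_8.
So n = 8, and there are 2n = 16 people.

16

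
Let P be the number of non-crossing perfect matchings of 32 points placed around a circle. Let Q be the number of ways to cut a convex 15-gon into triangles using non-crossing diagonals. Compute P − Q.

34614770

Pairing 32 circle points by 16 non-crossing chords gives C_16 matchings. So P = C_16 = 35357670.
The number of triangulations of a 15-gon is the Catalan number C_13 (index = sides − 2). So Q = C_13 = 742900.
P − Q = 35357670 − 742900 = 34614770.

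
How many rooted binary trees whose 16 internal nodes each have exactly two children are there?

The number of full binary trees on 16 internal nodes is the Catalan number C_16.
C_16 = C_15 · 2(2·15+1)/(15+2) = 9694845 · 62/17 = 35357670.

35357670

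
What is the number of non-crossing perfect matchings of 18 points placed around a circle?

4862

Non-crossing perfect matchings of 2n points on a circle are counted by C_n; with 18 points, n = 9.
C_9 = C_8 · 2(2·8+1)/(8+2) = 1430 · 34/10 = 4862.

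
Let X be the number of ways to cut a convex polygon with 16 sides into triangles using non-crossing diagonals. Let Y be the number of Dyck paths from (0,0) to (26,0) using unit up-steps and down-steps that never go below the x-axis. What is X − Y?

The number of triangulations of a 16-gon is the Catalan number C_14 (index = sides − 2). So X = C_14 = 2674440.
A Dyck path with 13 up-steps and 13 down-steps has semilength 13, so there are C_13 of them. So Y = C_13 = 742900.
X − Y = 2674440 − 742900 = 1931540.

1931540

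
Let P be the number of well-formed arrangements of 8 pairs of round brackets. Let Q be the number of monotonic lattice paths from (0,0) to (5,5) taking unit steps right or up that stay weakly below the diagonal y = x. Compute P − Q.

With 8 pairs the number of balanced bracket strings is the Catalan number C_8. So P = C_8 = 1430.
Sub-diagonal monotone paths from (0,0) to (5,5) biject with Dyck paths of semilength 5, giving C_5. So Q = C_5 = 42.
P − Q = 1430 − 42 = 1388.

1388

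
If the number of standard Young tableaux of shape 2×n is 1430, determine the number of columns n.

8

Standard Young tableaux of shape 2×n are counted by C_n. The Catalan number equal to 1430 is C_8.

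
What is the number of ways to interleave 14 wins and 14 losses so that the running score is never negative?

2674440

Ballot sequences with n votes each where one side never trails are Dyck words, counted by C_n; here n = 14.
C_14 = C_13 · 2(2·13+1)/(13+2) = 742900 · 54/15 = 2674440.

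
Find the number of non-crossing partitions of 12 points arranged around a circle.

208012

Non-crossing partitions of an n-element set are counted by C_n; here n = 12.
C_12 = C(24,12)/13 = 2704156/13 = 208012.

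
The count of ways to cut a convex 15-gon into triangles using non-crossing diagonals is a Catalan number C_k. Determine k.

13

The number of triangulations of a 15-gon is the Catalan number C_13 (index = sides − 2).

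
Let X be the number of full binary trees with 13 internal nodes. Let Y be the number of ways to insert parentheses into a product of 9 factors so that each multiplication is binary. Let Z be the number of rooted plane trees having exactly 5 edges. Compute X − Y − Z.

741428

The number of full binary trees on 13 internal nodes is the Catalan number C_13. So X = C_13 = 742900.
Bracketing 9 factors into binary products is counted by C_{9−1} = C_8. So Y = C_8 = 1430.
A rooted plane tree with 5 edges has 6 nodes, and the count is C_5. So Z = C_5 = 42.
X − Y − Z = 742900 − 1430 − 42 = 741428.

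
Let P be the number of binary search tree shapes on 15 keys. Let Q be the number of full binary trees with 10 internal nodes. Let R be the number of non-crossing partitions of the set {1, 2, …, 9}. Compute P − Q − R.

Binary trees (left/right distinguished) on n nodes are counted by C_n; here n = 15. So P = C_15 = 9694845.
The number of full binary trees on 10 internal nodes is the Catalan number C_10. So Q = C_10 = 16796.
The non-crossing partitions of [9] form a lattice of size C_9. So R = C_9 = 4862.
P − Q − R = 9694845 − 16796 − 4862 = 9673187.

9673187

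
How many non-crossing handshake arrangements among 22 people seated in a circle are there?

With 22 = 2·11 people, non-crossing handshake pairings are non-crossing perfect matchings on a circle, counted by C_11.
C_11 = 58786.

58786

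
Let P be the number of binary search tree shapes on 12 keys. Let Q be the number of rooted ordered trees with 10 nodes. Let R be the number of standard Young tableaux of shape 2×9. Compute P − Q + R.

There are C_n binary search tree shapes on n keys; with n = 12 that is C_12. So P = C_12 = 208012.
Rooted ordered (plane) trees on m nodes have m−1 edges and are counted by C_{m−1}; m = 10 gives C_9. So Q = C_9 = 4862.
By the hook-length formula (or a Dyck-path bijection), SYT of shape 2×9 number C_9. So R = C_9 = 4862.
P − Q + R = 208012 − 4862 + 4862 = 208012.

208012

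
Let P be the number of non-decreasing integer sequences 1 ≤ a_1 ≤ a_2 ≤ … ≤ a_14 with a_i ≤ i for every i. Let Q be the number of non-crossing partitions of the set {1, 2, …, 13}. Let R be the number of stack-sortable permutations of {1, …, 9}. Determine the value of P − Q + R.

1936402

Weakly increasing sequences with a_i ≤ i biject with Dyck paths of semilength 14, so there are C_14. So P = C_14 = 2674440.
Non-crossing partitions of an n-element set are counted by C_n; here n = 13. So Q = C_13 = 742900.
By Knuth's characterisation, the stack-sortable permutations of length 9 are the 231-avoiders, numbering C_9. So R = C_9 = 4862.
P − Q + R = 2674440 − 742900 + 4862 = 1936402.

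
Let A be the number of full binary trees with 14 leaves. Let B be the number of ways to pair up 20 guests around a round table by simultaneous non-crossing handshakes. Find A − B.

726104

A full binary tree with L leaves has L−1 internal nodes and is counted by C_{L−1}; L = 14 gives C_13. So A = C_13 = 742900.
Non-crossing handshake pairings of 2n people are counted by C_n; 20 people gives n = 10. So B = C_10 = 16796.
A − B = 742900 − 16796 = 726104.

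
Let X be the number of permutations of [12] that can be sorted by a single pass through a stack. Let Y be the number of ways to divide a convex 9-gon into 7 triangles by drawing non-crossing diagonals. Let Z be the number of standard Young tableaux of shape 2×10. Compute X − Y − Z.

190787

By Knuth's characterisation, the stack-sortable permutations of length 12 are the 231-avoiders, numbering C_12. So X = C_12 = 208012.
The number of triangulations of a 9-gon is the Catalan number C_7 (index = sides − 2). So Y = C_7 = 429.
By the hook-length formula (or a Dyck-path bijection), SYT of shape 2×10 number C_10. So Z = C_10 = 16796.
X − Y − Z = 208012 − 429 − 16796 = 190787.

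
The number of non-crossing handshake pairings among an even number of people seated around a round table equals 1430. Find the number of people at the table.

Non-crossing handshake pairings of 2n people are counted by C_n. Since C_8 = 1430, the index is 8.
So n = 8, and there are 2n = 16 people.

16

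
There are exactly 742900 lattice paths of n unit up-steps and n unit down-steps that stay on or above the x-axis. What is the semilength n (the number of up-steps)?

Dyck paths of semilength n are counted by C_n, and C_13 = 742900.

13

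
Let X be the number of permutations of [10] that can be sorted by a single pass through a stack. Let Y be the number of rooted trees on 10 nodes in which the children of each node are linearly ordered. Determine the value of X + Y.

Stack-sortable permutations are exactly the 231-avoiding ones, counted by C_n; here n = 10. So X = C_10 = 16796.
Rooted ordered (plane) trees on m nodes have m−1 edges and are counted by C_{m−1}; m = 10 gives C_9. So Y = C_9 = 4862.
X + Y = 16796 + 4862 = 21658.

21658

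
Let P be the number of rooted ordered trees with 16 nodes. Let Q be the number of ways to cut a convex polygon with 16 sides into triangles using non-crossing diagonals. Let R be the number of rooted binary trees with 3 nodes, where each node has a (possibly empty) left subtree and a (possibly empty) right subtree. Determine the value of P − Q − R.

7020400

Rooted ordered (plane) trees on m nodes have m−1 edges and are counted by C_{m−1}; m = 16 gives C_15. So P = C_15 = 9694845.
Triangulations of a convex m-gon are counted by C_{m−2}; with m = 16 this is C_14. So Q = C_14 = 2674440.
Rooted binary trees with 3 nodes (each child slot possibly empty) number C_3. So R = C_3 = 5.
P − Q − R = 9694845 − 2674440 − 5 = 7020400.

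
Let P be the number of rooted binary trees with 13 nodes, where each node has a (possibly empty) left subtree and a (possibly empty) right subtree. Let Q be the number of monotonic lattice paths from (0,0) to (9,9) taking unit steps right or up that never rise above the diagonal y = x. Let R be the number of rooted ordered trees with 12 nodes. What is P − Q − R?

679252

Binary trees (left/right distinguished) on n nodes are counted by C_n; here n = 13. So P = C_13 = 742900.
Monotone paths in an n×n grid that stay weakly below the diagonal are counted by C_n; here n = 9. So Q = C_9 = 4862.
A rooted plane tree on 12 nodes has 11 edges, and such trees are counted by C_11. So R = C_11 = 58786.
P − Q − R = 742900 − 4862 − 58786 = 679252.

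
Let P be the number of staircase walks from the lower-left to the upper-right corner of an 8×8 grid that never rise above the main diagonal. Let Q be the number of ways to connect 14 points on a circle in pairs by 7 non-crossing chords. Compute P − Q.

1001

Monotone paths in an n×n grid that stay weakly below the diagonal are counted by C_n; here n = 8. So P = C_8 = 1430.
Non-crossing perfect matchings of 2n points on a circle are counted by C_n; with 14 points, n = 7. So Q = C_7 = 429.
P − Q = 1430 − 429 = 1001.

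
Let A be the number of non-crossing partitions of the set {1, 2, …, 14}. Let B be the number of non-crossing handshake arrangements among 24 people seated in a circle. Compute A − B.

The non-crossing partitions of [14] form a lattice of size C_14. So A = C_14 = 2674440.
With 24 = 2·12 people, non-crossing handshake pairings are non-crossing perfect matchings on a circle, counted by C_12. So B = C_12 = 208012.
A − B = 2674440 − 208012 = 2466428.

2466428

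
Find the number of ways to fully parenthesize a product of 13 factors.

Ways to associate a product of 13 factors correspond to binary trees on 13 leaves, so the count is C_12.
C_12 = 208012.

208012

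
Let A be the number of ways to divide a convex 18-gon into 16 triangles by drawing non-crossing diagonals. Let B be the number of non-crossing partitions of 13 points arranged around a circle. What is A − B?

A convex 18-gon is triangulated into 16 triangles, and the number of such triangulations is the Catalan number C_{18−2} = C_16. So A = C_16 = 35357670.
The non-crossing partitions of [13] form a lattice of size C_13. So B = C_13 = 742900.
A − B = 35357670 − 742900 = 34614770.

34614770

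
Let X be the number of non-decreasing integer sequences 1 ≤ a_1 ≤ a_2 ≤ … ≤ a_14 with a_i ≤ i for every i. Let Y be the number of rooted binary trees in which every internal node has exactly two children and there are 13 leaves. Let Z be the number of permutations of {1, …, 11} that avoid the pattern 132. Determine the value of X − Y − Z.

Such sub-staircase sequences of length n are counted by C_n; here n = 14. So X = C_14 = 2674440.
Full binary trees with 13 leaves have 13−1 = 12 internal nodes, so there are C_12 of them. So Y = C_12 = 208012.
Permutations of [n] avoiding any single length-3 pattern are counted by C_n; here n = 11. So Z = C_11 = 58786.
X − Y − Z = 2674440 − 208012 − 58786 = 2407642.

2407642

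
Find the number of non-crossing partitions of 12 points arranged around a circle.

208012

Non-crossing partitions of an n-element set are counted by C_n; here n = 12.
C_12 = C(24,12)/13 = 2704156/13 = 208012.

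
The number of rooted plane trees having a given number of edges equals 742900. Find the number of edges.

Rooted ordered trees with n edges are counted by C_n, and C_13 = 742900.

13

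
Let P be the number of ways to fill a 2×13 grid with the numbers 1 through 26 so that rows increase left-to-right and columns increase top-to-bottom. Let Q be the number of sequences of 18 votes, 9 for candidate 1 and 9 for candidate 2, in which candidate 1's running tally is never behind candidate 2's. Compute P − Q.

738038

Standard Young tableaux of shape 2×n are counted by C_n; here n = 13. So P = C_13 = 742900.
Reading a vote for the leader as '(' and for the other as ')' turns such a sequence into a balanced string of 9 pairs, so the count is C_9. So Q = C_9 = 4862.
P − Q = 742900 − 4862 = 738038.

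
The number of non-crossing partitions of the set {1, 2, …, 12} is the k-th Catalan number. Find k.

Non-crossing partitions of an n-element set are counted by C_n; here n = 12.

12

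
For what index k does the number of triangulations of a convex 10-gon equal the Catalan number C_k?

A convex 10-gon is triangulated into 8 triangles, and the number of such triangulations is the Catalan number C_{10−2} = C_8.

8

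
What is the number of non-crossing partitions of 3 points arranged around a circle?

The non-crossing partitions of [3] form a lattice of size C_3.
C_3 = C(6,3)/4 = 20/4 = 5.

5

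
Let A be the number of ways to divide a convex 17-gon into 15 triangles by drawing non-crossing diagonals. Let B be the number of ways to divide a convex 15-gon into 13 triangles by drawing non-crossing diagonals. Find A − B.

Triangulations of a convex m-gon are counted by C_{m−2}; with m = 17 this is C_15. So A = C_15 = 9694845.
The number of triangulations of a 15-gon is the Catalan number C_13 (index = sides − 2). So B = C_13 = 742900.
A − B = 9694845 − 742900 = 8951945.

8951945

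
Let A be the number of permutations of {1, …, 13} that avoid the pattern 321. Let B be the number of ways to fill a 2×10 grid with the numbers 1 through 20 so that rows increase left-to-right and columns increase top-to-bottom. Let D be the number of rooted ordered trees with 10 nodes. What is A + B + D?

764558

For any fixed pattern of length 3, the pattern-avoiding permutations of [13] number C_13. So A = C_13 = 742900.
Standard Young tableaux of shape 2×n are counted by C_n; here n = 10. So B = C_10 = 16796.
Rooted ordered (plane) trees on m nodes have m−1 edges and are counted by C_{m−1}; m = 10 gives C_9. So D = C_9 = 4862.
A + B + D = 742900 + 16796 + 4862 = 764558.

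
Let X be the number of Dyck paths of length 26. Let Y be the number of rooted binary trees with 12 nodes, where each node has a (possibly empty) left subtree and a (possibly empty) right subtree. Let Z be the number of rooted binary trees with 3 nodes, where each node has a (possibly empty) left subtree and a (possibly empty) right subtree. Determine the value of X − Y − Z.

534883

Paths of 13 up- and 13 down-steps that never dip below the axis are Dyck paths; their count is C_13. So X = C_13 = 742900.
Binary trees (left/right distinguished) on n nodes are counted by C_n; here n = 12. So Y = C_12 = 208012.
There are C_n binary search tree shapes on n keys; with n = 3 that is C_3. So Z = C_3 = 5.
X − Y − Z = 742900 − 208012 − 5 = 534883.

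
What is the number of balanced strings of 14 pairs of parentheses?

A balanced arrangement of 14 bracket pairs is a Dyck word of semilength 14, so the count is C_14.
C_14 = C(28,14)/15 = 40116600/15 = 2674440.

2674440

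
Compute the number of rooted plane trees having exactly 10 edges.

16796

Rooted ordered trees with n edges are counted by C_n; here n = 10.
C_10 = 16796.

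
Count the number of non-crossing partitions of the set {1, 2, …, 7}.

The non-crossing partitions of [7] form a lattice of size C_7.
C_7 = C_6 · 2(2·6+1)/(6+2) = 132 · 26/8 = 429.

429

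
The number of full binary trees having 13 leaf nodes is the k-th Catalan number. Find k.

Full binary trees with 13 leaves have 13−1 = 12 internal nodes, so there are C_12 of them.

12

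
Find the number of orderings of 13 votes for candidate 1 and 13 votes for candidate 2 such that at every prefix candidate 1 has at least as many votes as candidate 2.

Reading a vote for the leader as '(' and for the other as ')' turns such a sequence into a balanced string of 13 pairs, so the count is C_13.
C_13 = C_12 · 2(2·12+1)/(12+2) = 208012 · 50/14 = 742900.

742900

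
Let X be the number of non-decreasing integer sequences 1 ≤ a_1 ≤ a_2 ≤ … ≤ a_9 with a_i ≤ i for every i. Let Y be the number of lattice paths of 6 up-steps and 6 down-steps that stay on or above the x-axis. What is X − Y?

4730

Such sub-staircase sequences of length n are counted by C_n; here n = 9. So X = C_9 = 4862.
Paths of 6 up- and 6 down-steps that never dip below the axis are Dyck paths; their count is C_6. So Y = C_6 = 132.
X − Y = 4862 − 132 = 4730.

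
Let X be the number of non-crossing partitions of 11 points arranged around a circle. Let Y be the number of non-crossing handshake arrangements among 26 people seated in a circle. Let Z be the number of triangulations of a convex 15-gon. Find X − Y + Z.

58786

Non-crossing partitions of an n-element set are counted by C_n; here n = 11. So X = C_11 = 58786.
Non-crossing handshake pairings of 2n people are counted by C_n; 26 people gives n = 13. So Y = C_13 = 742900.
A convex 15-gon is triangulated into 13 triangles, and the number of such triangulations is the Catalan number C_{15−2} = C_13. So Z = C_13 = 742900.
X − Y + Z = 58786 − 742900 + 742900 = 58786.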